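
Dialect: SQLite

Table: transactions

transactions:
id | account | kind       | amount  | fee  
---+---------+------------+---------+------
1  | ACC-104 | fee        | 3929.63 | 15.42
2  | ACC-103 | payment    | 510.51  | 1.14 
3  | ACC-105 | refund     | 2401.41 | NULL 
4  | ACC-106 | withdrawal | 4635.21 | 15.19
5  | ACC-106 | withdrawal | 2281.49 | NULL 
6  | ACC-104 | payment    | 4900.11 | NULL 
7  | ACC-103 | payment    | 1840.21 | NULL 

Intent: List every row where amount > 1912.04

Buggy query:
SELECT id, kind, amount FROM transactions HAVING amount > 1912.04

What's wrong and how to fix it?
Bug: HAVING filters the output of aggregation, but this query has no GROUP BY and no aggregate functions, so SQLite rejects it (HAVING clause on a non-aggregate query); the condition here is per row

Fix: Use WHERE for row-level filtering

Corrected query:
SELECT id, kind, amount FROM transactions WHERE amount > 1912.04

Result:
id | kind       | amount 
---+------------+--------
1  | fee        | 3929.63
3  | refund     | 2401.41
4  | withdrawal | 4635.21
5  | withdrawal | 2281.49
6  | payment    | 4900.11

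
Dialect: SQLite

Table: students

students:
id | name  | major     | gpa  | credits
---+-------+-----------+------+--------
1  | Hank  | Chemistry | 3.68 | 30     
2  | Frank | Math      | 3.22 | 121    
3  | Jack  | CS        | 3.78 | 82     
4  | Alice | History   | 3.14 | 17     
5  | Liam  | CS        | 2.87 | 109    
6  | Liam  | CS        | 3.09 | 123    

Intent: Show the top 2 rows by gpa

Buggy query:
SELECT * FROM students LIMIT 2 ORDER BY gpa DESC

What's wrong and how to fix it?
Bug: ORDER BY cannot follow LIMIT; LIMIT is the final clause

Fix: Swap the clauses: ORDER BY first, then LIMIT

Corrected query:
SELECT * FROM students ORDER BY gpa DESC LIMIT 2

Result:
id | name | major     | gpa  | credits
---+------+-----------+------+--------
3  | Jack | CS        | 3.78 | 82     
1  | Hank | Chemistry | 3.68 | 30     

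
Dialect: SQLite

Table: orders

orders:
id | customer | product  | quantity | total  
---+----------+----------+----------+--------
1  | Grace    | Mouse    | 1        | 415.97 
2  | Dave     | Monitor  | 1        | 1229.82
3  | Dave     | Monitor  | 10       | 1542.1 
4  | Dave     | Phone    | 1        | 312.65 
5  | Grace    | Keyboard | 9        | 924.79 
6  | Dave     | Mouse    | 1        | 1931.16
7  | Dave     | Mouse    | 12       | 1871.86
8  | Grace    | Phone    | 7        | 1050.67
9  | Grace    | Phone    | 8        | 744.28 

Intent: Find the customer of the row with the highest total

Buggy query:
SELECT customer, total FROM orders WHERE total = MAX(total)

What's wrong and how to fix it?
Bug: MAX(total) is an aggregate and cannot be used directly in WHERE

Fix: Use a subquery: WHERE total = (SELECT MAX(total) FROM orders)

Corrected query:
SELECT customer, total FROM orders WHERE total = (SELECT MAX(total) FROM orders)

Result:
customer | total  
---------+--------
Dave     | 1931.16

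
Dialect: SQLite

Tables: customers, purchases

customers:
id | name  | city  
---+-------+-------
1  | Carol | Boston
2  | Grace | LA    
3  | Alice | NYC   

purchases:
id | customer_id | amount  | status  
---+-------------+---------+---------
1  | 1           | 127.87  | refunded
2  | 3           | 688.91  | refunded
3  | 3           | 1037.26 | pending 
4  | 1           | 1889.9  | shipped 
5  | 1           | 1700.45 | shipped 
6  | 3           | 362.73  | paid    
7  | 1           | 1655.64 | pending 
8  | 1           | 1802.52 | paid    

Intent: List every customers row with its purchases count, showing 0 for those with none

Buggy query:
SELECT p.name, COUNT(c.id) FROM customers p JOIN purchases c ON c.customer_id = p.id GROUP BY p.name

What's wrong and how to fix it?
Bug: An inner join excludes parents with zero children

Fix: Switch to LEFT JOIN to retain unmatched parent rows

Corrected query:
SELECT p.name, COUNT(c.id) FROM customers p LEFT JOIN purchases c ON c.customer_id = p.id GROUP BY p.name

Result:
name  | COUNT(c.id)
------+------------
Alice | 3          
Carol | 5          
Grace | 0          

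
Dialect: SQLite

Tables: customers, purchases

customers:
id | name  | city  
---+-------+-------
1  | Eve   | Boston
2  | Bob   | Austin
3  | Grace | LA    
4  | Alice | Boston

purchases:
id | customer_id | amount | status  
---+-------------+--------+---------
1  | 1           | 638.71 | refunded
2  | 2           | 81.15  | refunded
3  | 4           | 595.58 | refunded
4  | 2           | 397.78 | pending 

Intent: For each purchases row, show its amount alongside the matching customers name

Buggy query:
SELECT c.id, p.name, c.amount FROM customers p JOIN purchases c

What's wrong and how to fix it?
Bug: JOIN with no ON clause produces a cartesian product; every purchases row pairs with every customers row

Fix: Add ON c.customer_id = p.id to the JOIN

Corrected query:
SELECT c.id, p.name, c.amount FROM customers p JOIN purchases c ON c.customer_id = p.id

Result:
id | name  | amount
---+-------+-------
1  | Eve   | 638.71
2  | Bob   | 81.15 
3  | Alice | 595.58
4  | Bob   | 397.78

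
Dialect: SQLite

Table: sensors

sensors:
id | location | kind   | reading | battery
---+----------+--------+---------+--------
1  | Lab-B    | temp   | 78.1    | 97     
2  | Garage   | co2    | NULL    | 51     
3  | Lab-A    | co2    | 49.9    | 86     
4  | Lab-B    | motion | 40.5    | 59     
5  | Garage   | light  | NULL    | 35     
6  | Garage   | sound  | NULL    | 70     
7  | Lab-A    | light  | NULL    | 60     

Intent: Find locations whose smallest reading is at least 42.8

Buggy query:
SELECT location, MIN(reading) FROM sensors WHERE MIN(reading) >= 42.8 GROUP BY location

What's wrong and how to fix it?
Bug: MIN() in WHERE is a misuse of aggregate

Fix: Replace WHERE with HAVING after the GROUP BY

Corrected query:
SELECT location, MIN(reading) FROM sensors GROUP BY location HAVING MIN(reading) >= 42.8

Result:
location | MIN(reading)
---------+-------------
Lab-A    | 49.9        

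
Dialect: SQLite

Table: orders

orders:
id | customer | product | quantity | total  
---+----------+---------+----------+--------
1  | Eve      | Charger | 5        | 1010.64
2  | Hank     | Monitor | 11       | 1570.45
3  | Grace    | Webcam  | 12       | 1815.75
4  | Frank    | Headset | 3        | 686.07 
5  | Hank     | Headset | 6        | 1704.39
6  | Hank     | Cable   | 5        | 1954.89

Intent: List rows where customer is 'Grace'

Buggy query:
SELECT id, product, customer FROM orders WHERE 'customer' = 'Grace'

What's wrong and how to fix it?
Bug: 'customer' in single quotes is a string literal, not the column; the comparison is literal-vs-literal and never true

Fix: Reference the column as customer without single quotes

Corrected query:
SELECT id, product, customer FROM orders WHERE customer = 'Grace'

Result:
id | product | customer
---+---------+---------
3  | Webcam  | Grace   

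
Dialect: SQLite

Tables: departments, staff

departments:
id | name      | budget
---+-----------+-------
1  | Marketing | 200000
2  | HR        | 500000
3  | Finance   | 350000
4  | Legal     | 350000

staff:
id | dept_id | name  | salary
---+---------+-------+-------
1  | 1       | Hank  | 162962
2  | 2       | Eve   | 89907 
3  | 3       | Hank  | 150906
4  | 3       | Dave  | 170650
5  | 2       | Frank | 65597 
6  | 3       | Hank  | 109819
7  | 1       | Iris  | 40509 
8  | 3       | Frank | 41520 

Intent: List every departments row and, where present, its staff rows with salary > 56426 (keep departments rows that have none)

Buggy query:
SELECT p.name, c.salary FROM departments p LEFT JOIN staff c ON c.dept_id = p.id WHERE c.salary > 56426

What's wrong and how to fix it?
Bug: A WHERE condition on the right-hand table after LEFT JOIN drops unmatched parents

Fix: Move the right-table condition into the ON clause so unmatched parents are kept

Corrected query:
SELECT p.name, c.salary FROM departments p LEFT JOIN staff c ON c.dept_id = p.id AND c.salary > 56426

Result:
name      | salary
----------+-------
Marketing | 162962
HR        | 65597 
HR        | 89907 
Finance   | 109819
Finance   | 150906
Finance   | 170650
Legal     | NULL  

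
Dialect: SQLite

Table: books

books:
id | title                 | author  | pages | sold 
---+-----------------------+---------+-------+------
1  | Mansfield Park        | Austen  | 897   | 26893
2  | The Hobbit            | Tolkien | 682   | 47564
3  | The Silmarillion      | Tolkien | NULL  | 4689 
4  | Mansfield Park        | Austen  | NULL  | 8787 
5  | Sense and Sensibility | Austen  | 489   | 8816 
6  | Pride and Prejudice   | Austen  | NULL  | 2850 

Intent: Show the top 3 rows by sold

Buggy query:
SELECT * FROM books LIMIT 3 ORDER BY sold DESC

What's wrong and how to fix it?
Bug: ORDER BY cannot follow LIMIT; LIMIT is the final clause

Fix: Sort with ORDER BY, then apply LIMIT

Corrected query:
SELECT * FROM books ORDER BY sold DESC LIMIT 3

Result:
id | title                 | author  | pages | sold 
---+-----------------------+---------+-------+------
2  | The Hobbit            | Tolkien | 682   | 47564
1  | Mansfield Park        | Austen  | 897   | 26893
5  | Sense and Sensibility | Austen  | 489   | 8816 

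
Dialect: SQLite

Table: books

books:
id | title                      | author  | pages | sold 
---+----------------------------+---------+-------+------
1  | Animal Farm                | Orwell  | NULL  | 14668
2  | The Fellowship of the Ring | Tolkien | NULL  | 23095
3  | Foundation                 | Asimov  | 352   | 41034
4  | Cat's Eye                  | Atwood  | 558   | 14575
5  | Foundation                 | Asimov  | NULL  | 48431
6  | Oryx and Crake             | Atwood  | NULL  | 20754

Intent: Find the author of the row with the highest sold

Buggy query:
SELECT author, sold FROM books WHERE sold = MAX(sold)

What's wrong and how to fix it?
Bug: MAX(sold) is an aggregate and cannot be used directly in WHERE

Fix: Wrap MAX in a scalar subquery so WHERE compares against a single value

Corrected query:
SELECT author, sold FROM books WHERE sold = (SELECT MAX(sold) FROM books)

Result:
author | sold 
-------+------
Asimov | 48431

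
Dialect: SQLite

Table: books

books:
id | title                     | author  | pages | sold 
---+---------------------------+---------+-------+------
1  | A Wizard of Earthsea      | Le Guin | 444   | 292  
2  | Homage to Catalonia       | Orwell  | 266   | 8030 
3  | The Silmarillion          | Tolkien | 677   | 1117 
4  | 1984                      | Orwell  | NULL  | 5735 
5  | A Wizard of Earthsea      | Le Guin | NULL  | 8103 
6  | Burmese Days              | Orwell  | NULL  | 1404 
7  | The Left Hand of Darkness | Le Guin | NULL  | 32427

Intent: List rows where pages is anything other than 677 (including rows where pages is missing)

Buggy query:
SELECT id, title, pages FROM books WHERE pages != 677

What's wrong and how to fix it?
Bug: 'pages != 677' is unknown when pages is NULL, so NULL rows are silently excluded

Fix: Add an explicit OR pages IS NULL to include the missing-value rows

Corrected query:
SELECT id, title, pages FROM books WHERE pages != 677 OR pages IS NULL

Result:
id | title                     | pages
---+---------------------------+------
1  | A Wizard of Earthsea      | 444  
2  | Homage to Catalonia       | 266  
4  | 1984                      | NULL 
5  | A Wizard of Earthsea      | NULL 
6  | Burmese Days              | NULL 
7  | The Left Hand of Darkness | NULL 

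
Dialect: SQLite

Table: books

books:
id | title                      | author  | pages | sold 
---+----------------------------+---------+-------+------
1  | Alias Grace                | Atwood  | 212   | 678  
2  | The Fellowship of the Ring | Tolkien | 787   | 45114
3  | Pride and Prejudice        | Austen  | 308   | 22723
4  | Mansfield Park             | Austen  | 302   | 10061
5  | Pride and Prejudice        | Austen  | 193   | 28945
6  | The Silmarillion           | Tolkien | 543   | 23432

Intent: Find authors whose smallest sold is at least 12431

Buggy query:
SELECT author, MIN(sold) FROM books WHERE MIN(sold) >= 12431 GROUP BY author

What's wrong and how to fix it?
Bug: MIN() in WHERE is a misuse of aggregate

Fix: Use HAVING for the per-group MIN condition

Corrected query:
SELECT author, MIN(sold) FROM books GROUP BY author HAVING MIN(sold) >= 12431

Result:
author  | MIN(sold)
--------+----------
Tolkien | 23432    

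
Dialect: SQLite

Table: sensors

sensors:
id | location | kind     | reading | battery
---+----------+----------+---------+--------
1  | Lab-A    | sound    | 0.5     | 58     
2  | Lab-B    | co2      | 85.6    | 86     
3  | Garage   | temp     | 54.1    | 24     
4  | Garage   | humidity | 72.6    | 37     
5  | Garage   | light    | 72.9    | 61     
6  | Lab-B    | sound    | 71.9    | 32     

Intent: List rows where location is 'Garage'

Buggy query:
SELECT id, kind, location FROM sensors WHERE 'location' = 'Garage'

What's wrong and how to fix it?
Bug: Single quotes denote string literals in SQL; the column name is being compared as a constant string

Fix: Reference the column as location without single quotes

Corrected query:
SELECT id, kind, location FROM sensors WHERE location = 'Garage'

Result:
id | kind     | location
---+----------+---------
3  | temp     | Garage  
4  | humidity | Garage  
5  | light    | Garage  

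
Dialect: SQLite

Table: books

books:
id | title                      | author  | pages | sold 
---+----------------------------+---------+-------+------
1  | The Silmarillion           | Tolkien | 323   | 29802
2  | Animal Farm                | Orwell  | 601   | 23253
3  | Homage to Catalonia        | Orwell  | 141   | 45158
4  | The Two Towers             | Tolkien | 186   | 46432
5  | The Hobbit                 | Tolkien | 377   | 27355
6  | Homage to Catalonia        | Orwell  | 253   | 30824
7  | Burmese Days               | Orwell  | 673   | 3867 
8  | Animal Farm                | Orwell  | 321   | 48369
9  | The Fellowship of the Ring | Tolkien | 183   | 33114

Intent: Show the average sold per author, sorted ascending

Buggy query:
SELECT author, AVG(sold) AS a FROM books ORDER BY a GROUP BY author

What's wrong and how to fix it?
Bug: GROUP BY must precede ORDER BY

Fix: Reorder: SELECT … FROM … GROUP BY … ORDER BY …

Corrected query:
SELECT author, AVG(sold) AS a FROM books GROUP BY author ORDER BY a

Result:
author  | a       
--------+---------
Orwell  | 30294.2 
Tolkien | 34175.75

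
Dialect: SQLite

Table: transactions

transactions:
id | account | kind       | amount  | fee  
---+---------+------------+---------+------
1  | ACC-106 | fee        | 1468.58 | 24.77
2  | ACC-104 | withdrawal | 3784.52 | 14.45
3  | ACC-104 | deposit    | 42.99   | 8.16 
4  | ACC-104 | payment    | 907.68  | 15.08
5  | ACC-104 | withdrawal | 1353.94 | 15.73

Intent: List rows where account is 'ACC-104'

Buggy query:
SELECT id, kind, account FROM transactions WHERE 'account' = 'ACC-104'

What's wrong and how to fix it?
Bug: 'account' in single quotes is a string literal, not the column; the comparison is literal-vs-literal and never true

Fix: Remove the quotes around the column name (or use double quotes for an identifier)

Corrected query:
SELECT id, kind, account FROM transactions WHERE account = 'ACC-104'

Result:
id | kind       | account
---+------------+--------
2  | withdrawal | ACC-104
3  | deposit    | ACC-104
4  | payment    | ACC-104
5  | withdrawal | ACC-104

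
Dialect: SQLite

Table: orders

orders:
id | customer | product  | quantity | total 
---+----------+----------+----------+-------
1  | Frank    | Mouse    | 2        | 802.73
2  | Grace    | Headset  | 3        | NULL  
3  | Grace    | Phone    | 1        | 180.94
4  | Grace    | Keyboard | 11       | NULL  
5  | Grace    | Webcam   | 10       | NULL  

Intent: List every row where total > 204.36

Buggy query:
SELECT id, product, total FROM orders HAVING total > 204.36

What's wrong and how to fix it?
Bug: HAVING filters the output of aggregation, but this query has no GROUP BY and no aggregate functions, so SQLite rejects it (HAVING clause on a non-aggregate query); the condition here is per row

Fix: Use WHERE for row-level filtering

Corrected query:
SELECT id, product, total FROM orders WHERE total > 204.36

Result:
id | product | total 
---+---------+-------
1  | Mouse   | 802.73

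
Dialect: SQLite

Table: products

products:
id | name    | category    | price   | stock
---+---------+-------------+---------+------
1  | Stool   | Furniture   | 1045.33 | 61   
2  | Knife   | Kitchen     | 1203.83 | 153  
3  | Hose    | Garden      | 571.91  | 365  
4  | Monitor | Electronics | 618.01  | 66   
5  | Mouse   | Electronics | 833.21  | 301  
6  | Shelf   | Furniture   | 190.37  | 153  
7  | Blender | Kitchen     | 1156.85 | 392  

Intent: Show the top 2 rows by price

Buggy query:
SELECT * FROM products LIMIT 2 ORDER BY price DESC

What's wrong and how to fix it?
Bug: ORDER BY cannot follow LIMIT; LIMIT is the final clause

Fix: Swap the clauses: ORDER BY first, then LIMIT

Corrected query:
SELECT * FROM products ORDER BY price DESC LIMIT 2

Result:
id | name    | category | price   | stock
---+---------+----------+---------+------
2  | Knife   | Kitchen  | 1203.83 | 153  
7  | Blender | Kitchen  | 1156.85 | 392  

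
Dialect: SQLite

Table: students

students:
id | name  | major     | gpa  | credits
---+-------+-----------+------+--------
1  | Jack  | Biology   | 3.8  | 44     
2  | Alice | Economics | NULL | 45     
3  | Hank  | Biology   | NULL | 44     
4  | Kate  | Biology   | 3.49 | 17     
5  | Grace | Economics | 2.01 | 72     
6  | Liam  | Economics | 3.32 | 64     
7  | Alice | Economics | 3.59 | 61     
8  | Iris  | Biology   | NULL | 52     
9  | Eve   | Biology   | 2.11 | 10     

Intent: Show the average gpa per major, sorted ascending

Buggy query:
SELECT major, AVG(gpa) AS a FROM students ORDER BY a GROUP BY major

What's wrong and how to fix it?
Bug: ORDER BY appears before GROUP BY; SQL clause order requires GROUP BY first

Fix: Reorder: SELECT … FROM … GROUP BY … ORDER BY …

Corrected query:
SELECT major, AVG(gpa) AS a FROM students GROUP BY major ORDER BY a

Result:
major     | a       
----------+---------
Economics | 2.973333
Biology   | 3.133333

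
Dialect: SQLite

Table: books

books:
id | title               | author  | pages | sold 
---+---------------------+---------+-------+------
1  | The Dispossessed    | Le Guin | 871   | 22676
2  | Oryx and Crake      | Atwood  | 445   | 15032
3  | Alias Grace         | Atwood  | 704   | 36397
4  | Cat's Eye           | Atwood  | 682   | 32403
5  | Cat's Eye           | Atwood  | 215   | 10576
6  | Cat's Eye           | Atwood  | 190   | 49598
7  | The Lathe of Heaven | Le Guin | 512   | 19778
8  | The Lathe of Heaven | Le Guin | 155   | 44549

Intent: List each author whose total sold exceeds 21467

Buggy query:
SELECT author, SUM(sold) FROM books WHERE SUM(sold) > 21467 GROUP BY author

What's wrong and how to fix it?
Bug: SUM(sold) is an aggregate, but WHERE filters rows before aggregation

Fix: Move the aggregate condition to a HAVING clause

Corrected query:
SELECT author, SUM(sold) FROM books GROUP BY author HAVING SUM(sold) > 21467

Result:
author  | SUM(sold)
--------+----------
Atwood  | 144006   
Le Guin | 87003    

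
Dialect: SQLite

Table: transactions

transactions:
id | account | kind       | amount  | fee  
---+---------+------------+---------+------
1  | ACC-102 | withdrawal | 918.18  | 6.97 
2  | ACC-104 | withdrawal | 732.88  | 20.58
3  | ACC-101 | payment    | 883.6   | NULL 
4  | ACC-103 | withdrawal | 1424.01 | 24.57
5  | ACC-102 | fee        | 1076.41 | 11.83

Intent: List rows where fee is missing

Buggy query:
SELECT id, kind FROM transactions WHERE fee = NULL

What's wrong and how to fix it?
Bug: Comparing to NULL with '=' never matches; NULL = NULL is unknown, not true

Fix: Replace '= NULL' with 'IS NULL'

Corrected query:
SELECT id, kind FROM transactions WHERE fee IS NULL

Result:
id | kind   
---+--------
3  | payment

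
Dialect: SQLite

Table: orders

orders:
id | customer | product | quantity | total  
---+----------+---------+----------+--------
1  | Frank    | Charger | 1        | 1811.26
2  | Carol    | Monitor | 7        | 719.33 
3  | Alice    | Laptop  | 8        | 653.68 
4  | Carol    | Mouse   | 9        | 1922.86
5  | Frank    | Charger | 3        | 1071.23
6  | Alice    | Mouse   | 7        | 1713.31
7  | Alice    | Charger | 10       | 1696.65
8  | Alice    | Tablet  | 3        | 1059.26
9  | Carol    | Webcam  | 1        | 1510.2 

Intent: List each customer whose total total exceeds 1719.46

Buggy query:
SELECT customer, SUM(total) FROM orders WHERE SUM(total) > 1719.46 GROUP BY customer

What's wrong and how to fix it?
Bug: SUM(total) is an aggregate, but WHERE filters rows before aggregation

Fix: Use HAVING (which filters groups after aggregation) instead of WHERE

Corrected query:
SELECT customer, SUM(total) FROM orders GROUP BY customer HAVING SUM(total) > 1719.46

Result:
customer | SUM(total)
---------+-----------
Alice    | 5122.9    
Carol    | 4152.39   
Frank    | 2882.49   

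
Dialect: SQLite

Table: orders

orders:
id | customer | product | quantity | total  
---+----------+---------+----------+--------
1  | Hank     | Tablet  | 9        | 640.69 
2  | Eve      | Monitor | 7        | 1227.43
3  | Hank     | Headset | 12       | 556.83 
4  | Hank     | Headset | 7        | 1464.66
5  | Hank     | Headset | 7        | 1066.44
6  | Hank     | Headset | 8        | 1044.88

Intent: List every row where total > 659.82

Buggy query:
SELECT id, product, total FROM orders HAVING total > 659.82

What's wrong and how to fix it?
Bug: This is a non-aggregate query (no GROUP BY, no aggregates), so in SQLite the HAVING clause is invalid here; a row-level condition belongs in WHERE

Fix: Use WHERE for row-level filtering

Corrected query:
SELECT id, product, total FROM orders WHERE total > 659.82

Result:
id | product | total  
---+---------+--------
2  | Monitor | 1227.43
4  | Headset | 1464.66
5  | Headset | 1066.44
6  | Headset | 1044.88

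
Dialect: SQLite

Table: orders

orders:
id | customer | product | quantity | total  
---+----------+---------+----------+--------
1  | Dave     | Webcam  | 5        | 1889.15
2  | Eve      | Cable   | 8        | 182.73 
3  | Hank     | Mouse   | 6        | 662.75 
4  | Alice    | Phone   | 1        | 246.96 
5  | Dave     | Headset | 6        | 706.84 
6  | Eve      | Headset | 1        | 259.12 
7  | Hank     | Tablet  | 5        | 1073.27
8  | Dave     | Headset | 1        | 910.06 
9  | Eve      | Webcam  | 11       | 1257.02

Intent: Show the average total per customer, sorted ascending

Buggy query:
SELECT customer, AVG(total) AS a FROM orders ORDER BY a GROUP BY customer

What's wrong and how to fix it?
Bug: GROUP BY must precede ORDER BY

Fix: Move ORDER BY to the end, after GROUP BY

Corrected query:
SELECT customer, AVG(total) AS a FROM orders GROUP BY customer ORDER BY a

Result:
customer | a          
---------+------------
Alice    | 246.96     
Eve      | 566.29     
Hank     | 868.01     
Dave     | 1168.683333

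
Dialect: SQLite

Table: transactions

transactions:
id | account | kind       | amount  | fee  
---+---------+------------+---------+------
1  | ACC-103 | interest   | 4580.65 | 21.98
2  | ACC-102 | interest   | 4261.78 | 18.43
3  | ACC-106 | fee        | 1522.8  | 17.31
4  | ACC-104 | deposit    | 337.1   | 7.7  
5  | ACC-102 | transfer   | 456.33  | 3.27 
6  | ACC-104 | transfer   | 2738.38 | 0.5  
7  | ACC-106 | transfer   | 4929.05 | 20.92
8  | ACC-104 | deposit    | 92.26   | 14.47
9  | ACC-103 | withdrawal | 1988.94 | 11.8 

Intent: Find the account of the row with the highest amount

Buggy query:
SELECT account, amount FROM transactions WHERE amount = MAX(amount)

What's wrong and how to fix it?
Bug: WHERE is evaluated per row; an aggregate over the whole table isn't defined there

Fix: Use a subquery: WHERE amount = (SELECT MAX(amount) FROM transactions)

Corrected query:
SELECT account, amount FROM transactions WHERE amount = (SELECT MAX(amount) FROM transactions)

Result:
account | amount 
--------+--------
ACC-106 | 4929.05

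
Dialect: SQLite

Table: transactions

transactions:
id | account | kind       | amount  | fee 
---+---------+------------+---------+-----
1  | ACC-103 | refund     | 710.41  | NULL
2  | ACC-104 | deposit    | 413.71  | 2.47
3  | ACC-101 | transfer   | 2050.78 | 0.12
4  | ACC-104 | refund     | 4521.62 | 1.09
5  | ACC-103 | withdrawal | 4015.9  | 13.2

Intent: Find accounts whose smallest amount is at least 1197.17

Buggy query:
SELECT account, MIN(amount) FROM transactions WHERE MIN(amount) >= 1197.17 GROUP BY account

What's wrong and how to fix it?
Bug: Aggregates like MIN are computed per group after WHERE runs

Fix: Replace WHERE with HAVING after the GROUP BY

Corrected query:
SELECT account, MIN(amount) FROM transactions GROUP BY account HAVING MIN(amount) >= 1197.17

Result:
account | MIN(amount)
--------+------------
ACC-101 | 2050.78    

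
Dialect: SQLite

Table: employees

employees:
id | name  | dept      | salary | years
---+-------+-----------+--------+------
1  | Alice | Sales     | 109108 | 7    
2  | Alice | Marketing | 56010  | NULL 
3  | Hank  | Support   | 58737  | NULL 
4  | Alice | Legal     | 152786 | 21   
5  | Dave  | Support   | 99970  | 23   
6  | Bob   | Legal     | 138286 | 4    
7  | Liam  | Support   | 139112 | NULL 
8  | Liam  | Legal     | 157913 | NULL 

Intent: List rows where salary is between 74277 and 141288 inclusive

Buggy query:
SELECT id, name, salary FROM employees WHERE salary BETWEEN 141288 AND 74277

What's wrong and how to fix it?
Bug: The bounds are reversed; BETWEEN a AND b requires a <= b to match anything

Fix: Write BETWEEN 74277 AND 141288

Corrected query:
SELECT id, name, salary FROM employees WHERE salary BETWEEN 74277 AND 141288

Result:
id | name  | salary
---+-------+-------
1  | Alice | 109108
5  | Dave  | 99970 
6  | Bob   | 138286
7  | Liam  | 139112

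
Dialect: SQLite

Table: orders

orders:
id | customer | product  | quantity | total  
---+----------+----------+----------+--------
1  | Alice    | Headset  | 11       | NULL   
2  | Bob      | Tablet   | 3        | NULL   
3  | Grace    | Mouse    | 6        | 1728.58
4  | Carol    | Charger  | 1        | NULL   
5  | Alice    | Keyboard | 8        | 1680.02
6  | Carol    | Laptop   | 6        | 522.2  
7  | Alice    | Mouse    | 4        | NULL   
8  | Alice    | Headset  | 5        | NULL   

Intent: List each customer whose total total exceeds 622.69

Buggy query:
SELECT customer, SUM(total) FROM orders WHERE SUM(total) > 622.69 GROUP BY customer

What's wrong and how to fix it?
Bug: SUM(total) is an aggregate, but WHERE filters rows before aggregation

Fix: Move the aggregate condition to a HAVING clause

Corrected query:
SELECT customer, SUM(total) FROM orders GROUP BY customer HAVING SUM(total) > 622.69

Result:
customer | SUM(total)
---------+-----------
Alice    | 1680.02   
Grace    | 1728.58   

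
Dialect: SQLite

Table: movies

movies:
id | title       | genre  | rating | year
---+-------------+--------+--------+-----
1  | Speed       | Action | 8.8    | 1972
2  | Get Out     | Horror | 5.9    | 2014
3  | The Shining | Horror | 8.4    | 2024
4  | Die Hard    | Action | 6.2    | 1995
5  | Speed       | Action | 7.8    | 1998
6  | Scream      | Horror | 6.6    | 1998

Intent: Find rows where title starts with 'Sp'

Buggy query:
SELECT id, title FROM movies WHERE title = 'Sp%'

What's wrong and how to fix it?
Bug: '=' compares the literal string including the % character; pattern matching needs LIKE

Fix: Replace '=' with LIKE so 'Sp%' is treated as a pattern

Corrected query:
SELECT id, title FROM movies WHERE title LIKE 'Sp%'

Result:
id | title
---+------
1  | Speed
5  | Speed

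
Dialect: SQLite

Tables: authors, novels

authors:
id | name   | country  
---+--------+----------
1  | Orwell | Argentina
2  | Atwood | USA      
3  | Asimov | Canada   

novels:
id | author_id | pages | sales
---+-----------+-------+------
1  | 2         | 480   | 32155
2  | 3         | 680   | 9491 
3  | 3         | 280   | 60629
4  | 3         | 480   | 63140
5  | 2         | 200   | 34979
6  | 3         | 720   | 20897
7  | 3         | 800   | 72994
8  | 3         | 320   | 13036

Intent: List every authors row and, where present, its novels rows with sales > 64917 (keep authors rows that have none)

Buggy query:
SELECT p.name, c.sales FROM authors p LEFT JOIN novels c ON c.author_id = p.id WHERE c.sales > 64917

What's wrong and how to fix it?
Bug: A WHERE condition on the right-hand table after LEFT JOIN drops unmatched parents

Fix: Move the right-table condition into the ON clause so unmatched parents are kept

Corrected query:
SELECT p.name, c.sales FROM authors p LEFT JOIN novels c ON c.author_id = p.id AND c.sales > 64917

Result:
name   | sales
-------+------
Orwell | NULL 
Atwood | NULL 
Asimov | 72994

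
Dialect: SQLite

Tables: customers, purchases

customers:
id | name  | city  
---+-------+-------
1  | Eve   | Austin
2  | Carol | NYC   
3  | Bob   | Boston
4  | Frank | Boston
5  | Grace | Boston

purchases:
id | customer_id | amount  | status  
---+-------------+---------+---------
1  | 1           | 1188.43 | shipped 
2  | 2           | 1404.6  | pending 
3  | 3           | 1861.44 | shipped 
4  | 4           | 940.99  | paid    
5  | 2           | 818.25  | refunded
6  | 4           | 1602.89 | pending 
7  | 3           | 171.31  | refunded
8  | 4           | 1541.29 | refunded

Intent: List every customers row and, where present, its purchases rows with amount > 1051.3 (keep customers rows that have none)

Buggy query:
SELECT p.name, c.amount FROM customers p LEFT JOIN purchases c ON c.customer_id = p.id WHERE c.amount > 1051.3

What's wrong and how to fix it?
Bug: Filtering c.amount in WHERE discards the NULL rows produced by LEFT JOIN, turning it into an inner join

Fix: Put 'c.amount > 1051.3' in the JOIN's ON clause instead of WHERE

Corrected query:
SELECT p.name, c.amount FROM customers p LEFT JOIN purchases c ON c.customer_id = p.id AND c.amount > 1051.3

Result:
name  | amount 
------+--------
Eve   | 1188.43
Carol | 1404.6 
Bob   | 1861.44
Frank | 1541.29
Frank | 1602.89
Grace | NULL   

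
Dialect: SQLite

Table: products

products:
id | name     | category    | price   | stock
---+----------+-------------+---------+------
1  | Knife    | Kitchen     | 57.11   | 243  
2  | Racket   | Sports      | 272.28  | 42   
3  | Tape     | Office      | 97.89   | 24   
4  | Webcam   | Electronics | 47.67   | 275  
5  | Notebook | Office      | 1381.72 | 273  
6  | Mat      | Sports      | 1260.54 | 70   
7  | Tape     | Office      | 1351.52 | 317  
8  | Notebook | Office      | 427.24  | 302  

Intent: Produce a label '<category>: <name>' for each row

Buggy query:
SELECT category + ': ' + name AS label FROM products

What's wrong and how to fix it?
Bug: '+' is numeric addition; on text columns SQLite converts them to 0 instead of concatenating

Fix: Use the || operator for string concatenation

Corrected query:
SELECT category || ': ' || name AS label FROM products

Result:
label              
-------------------
Kitchen: Knife     
Sports: Racket     
Office: Tape       
Electronics: Webcam
Office: Notebook   
Sports: Mat        
Office: Tape       
Office: Notebook   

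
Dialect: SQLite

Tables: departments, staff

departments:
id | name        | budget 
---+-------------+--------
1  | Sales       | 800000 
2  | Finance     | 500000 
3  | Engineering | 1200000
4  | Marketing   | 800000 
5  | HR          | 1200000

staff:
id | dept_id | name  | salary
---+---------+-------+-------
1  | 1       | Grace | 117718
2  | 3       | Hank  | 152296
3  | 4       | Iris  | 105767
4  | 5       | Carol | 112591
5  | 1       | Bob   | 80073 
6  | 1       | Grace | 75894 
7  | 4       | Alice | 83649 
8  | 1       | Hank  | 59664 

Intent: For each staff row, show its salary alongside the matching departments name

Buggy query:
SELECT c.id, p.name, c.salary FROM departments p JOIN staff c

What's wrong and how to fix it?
Bug: JOIN with no ON clause produces a cartesian product; every staff row pairs with every departments row

Fix: Add ON c.dept_id = p.id to the JOIN

Corrected query:
SELECT c.id, p.name, c.salary FROM departments p JOIN staff c ON c.dept_id = p.id

Result:
id | name        | salary
---+-------------+-------
1  | Sales       | 117718
2  | Engineering | 152296
3  | Marketing   | 105767
4  | HR          | 112591
5  | Sales       | 80073 
6  | Sales       | 75894 
7  | Marketing   | 83649 
8  | Sales       | 59664 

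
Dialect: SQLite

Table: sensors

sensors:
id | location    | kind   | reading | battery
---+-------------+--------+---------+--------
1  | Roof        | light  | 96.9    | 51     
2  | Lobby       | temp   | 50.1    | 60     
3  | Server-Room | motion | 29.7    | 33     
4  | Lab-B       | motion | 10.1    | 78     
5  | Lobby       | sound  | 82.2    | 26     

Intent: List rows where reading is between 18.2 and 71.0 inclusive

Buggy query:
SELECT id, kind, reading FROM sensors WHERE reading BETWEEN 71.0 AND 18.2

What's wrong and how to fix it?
Bug: BETWEEN expects the lower bound first; with 71.0 AND 18.2 the range is empty

Fix: Write BETWEEN 18.2 AND 71.0

Corrected query:
SELECT id, kind, reading FROM sensors WHERE reading BETWEEN 18.2 AND 71.0

Result:
id | kind   | reading
---+--------+--------
2  | temp   | 50.1   
3  | motion | 29.7   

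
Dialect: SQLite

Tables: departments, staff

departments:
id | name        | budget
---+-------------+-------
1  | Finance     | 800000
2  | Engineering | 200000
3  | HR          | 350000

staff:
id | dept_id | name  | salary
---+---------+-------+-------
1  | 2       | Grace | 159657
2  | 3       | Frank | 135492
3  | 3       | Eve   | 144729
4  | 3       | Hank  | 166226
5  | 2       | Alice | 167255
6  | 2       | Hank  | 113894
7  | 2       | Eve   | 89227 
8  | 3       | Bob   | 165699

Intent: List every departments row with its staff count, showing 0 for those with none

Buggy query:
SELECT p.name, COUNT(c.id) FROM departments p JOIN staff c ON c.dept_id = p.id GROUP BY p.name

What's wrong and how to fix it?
Bug: INNER JOIN drops departments rows that have no matching staff rows

Fix: Switch to LEFT JOIN to retain unmatched parent rows

Corrected query:
SELECT p.name, COUNT(c.id) FROM departments p LEFT JOIN staff c ON c.dept_id = p.id GROUP BY p.name

Result:
name        | COUNT(c.id)
------------+------------
Engineering | 4          
Finance     | 0          
HR          | 4          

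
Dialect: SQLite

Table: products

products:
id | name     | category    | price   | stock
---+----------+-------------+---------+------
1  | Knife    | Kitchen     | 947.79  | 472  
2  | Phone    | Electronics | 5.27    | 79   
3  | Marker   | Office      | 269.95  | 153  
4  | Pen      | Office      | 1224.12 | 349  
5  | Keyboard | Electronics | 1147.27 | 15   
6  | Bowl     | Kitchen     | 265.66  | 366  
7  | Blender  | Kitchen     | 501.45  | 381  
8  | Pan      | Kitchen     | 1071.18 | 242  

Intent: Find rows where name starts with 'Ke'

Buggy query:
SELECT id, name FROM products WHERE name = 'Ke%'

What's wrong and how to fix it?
Bug: '=' compares the literal string including the % character; pattern matching needs LIKE

Fix: Replace '=' with LIKE so 'Ke%' is treated as a pattern

Corrected query:
SELECT id, name FROM products WHERE name LIKE 'Ke%'

Result:
id | name    
---+---------
5  | Keyboard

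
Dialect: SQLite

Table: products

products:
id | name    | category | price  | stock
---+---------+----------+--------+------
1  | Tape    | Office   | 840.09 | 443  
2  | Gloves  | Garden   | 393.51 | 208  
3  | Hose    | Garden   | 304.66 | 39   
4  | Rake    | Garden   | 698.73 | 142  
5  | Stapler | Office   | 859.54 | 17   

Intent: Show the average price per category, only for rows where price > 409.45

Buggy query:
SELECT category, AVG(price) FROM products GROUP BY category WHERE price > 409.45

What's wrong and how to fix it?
Bug: Row-level WHERE must come before GROUP BY in the clause order

Fix: Place WHERE between FROM and GROUP BY

Corrected query:
SELECT category, AVG(price) FROM products WHERE price > 409.45 GROUP BY category

Result:
category | AVG(price)
---------+-----------
Garden   | 698.73    
Office   | 849.815   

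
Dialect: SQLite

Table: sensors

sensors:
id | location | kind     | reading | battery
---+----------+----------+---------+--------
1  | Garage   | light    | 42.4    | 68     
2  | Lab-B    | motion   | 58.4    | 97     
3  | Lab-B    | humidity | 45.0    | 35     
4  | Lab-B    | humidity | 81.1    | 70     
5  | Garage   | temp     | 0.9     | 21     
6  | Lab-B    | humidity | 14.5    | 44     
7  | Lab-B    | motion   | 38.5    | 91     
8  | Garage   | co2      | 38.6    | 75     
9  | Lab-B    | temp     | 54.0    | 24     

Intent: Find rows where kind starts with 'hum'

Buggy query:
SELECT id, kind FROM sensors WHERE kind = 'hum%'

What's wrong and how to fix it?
Bug: Wildcards only work with LIKE; '=' treats '%' as a literal character

Fix: Use LIKE for wildcard pattern matching

Corrected query:
SELECT id, kind FROM sensors WHERE kind LIKE 'hum%'

Result:
id | kind    
---+---------
3  | humidity
4  | humidity
6  | humidity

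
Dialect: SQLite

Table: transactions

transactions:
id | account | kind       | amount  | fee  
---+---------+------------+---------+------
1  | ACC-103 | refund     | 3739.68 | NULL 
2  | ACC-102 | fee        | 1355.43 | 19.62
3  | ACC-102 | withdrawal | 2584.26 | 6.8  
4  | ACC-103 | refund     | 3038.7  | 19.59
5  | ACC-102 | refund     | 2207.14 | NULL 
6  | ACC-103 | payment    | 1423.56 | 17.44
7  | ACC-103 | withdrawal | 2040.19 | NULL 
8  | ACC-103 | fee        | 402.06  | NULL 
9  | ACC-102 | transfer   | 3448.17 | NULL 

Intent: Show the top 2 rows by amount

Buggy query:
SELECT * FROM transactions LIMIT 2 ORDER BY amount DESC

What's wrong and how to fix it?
Bug: ORDER BY cannot follow LIMIT; LIMIT is the final clause

Fix: Swap the clauses: ORDER BY first, then LIMIT

Corrected query:
SELECT * FROM transactions ORDER BY amount DESC LIMIT 2

Result:
id | account | kind     | amount  | fee 
---+---------+----------+---------+-----
1  | ACC-103 | refund   | 3739.68 | NULL
9  | ACC-102 | transfer | 3448.17 | NULL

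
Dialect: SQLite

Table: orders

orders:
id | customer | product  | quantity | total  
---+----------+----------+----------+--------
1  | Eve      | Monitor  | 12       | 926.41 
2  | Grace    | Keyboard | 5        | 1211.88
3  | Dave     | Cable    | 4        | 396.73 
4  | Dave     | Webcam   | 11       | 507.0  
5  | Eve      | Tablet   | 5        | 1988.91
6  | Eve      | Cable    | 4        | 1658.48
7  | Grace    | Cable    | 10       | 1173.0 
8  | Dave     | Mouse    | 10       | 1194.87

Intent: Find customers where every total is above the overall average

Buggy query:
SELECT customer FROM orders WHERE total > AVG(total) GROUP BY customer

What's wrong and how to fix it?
Bug: WHERE evaluates per row before aggregation, so AVG() is unavailable

Fix: Use a subquery for AVG and a HAVING MIN(...) filter so the condition holds for every row in the group

Corrected query:
SELECT customer FROM orders GROUP BY customer HAVING MIN(total) > (SELECT AVG(total) FROM orders)

Result:
customer
--------
Grace   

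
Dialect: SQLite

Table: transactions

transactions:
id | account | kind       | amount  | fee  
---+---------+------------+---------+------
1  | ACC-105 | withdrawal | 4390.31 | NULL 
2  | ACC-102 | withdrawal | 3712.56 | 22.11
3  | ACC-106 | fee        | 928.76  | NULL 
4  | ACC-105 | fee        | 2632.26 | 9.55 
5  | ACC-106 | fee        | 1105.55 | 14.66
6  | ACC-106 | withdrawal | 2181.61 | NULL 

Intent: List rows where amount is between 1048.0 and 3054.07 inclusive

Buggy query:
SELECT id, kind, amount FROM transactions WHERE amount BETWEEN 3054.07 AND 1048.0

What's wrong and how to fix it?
Bug: The bounds are reversed; BETWEEN a AND b requires a <= b to match anything

Fix: Write BETWEEN 1048.0 AND 3054.07

Corrected query:
SELECT id, kind, amount FROM transactions WHERE amount BETWEEN 1048.0 AND 3054.07

Result:
id | kind       | amount 
---+------------+--------
4  | fee        | 2632.26
5  | fee        | 1105.55
6  | withdrawal | 2181.61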